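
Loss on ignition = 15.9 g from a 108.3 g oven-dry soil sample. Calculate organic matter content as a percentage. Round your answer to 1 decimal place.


Step 1: OM% = 100 * LOI / sample mass
Step 2: OM = 100 * 15.9 / 108.3
Step 3: OM = 14.7%

14.7


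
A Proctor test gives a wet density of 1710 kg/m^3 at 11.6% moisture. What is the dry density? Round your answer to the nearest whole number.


Step 1: Dry density = wet density / (1 + w/100)
Step 2: Dry density = 1710 / (1 + 11.6/100)
Step 3: Dry density = 1710 / 1.116
Step 4: Dry density = 1532 kg/m^3

1532


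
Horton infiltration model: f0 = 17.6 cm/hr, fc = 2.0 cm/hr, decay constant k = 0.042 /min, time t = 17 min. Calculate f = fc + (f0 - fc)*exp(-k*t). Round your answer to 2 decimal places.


Step 1: f = fc + (f0 - fc) * exp(-k * t)
Step 2: exp(-0.042 * 17) = 0.489682
Step 3: f = 2.0 + (17.6 - 2.0) * 0.489682
Step 4: f = 2.0 + 15.6 * 0.489682
Step 5: f = 9.64 cm/hr

9.64


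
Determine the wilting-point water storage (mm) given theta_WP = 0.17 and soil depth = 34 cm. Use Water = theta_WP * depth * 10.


Step 1: Water (mm) = theta_WP * depth * 10
Step 2: Water = 0.17 * 34 * 10
Step 3: Water = 57.8 mm

57.8


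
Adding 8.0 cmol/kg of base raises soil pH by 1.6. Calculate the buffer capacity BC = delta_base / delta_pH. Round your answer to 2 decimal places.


Step 1: BC = change in base / change in pH
Step 2: BC = 8.0 / 1.6
Step 3: BC = 5.0 cmol/(kg*pH unit)

5.0


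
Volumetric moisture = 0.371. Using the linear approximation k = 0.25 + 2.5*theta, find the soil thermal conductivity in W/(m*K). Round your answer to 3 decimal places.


Step 1: k = 0.25 + 2.5 * theta
Step 2: k = 0.25 + 2.5 * 0.371
Step 3: k = 0.25 + 0.928
Step 4: k = 1.178 W/(m*K)

1.178


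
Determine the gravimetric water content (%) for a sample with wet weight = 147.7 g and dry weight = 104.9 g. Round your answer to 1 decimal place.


Step 1: Water mass = wet - dry = 147.7 - 104.9 = 42.8 g
Step 2: w = 100 * water mass / dry mass
Step 3: w = 100 * 42.8 / 104.9 = 40.8%

40.8


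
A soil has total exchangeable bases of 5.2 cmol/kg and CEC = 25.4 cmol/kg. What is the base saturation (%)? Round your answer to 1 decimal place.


Step 1: BS = 100 * (sum of bases) / CEC
Step 2: BS = 100 * 5.2 / 25.4
Step 3: BS = 20.5%

20.5


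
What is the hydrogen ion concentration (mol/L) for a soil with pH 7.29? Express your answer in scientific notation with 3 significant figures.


Step 1: [H+] = 10^(-pH)
Step 2: [H+] = 10^(-7.29)
Step 3: [H+] = 5.13e-08 mol/L

5.13e-08


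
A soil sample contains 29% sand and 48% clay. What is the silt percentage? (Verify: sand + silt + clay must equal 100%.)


Step 1: sand + silt + clay = 100%
Step 2: silt = 100 - sand - clay
Step 3: silt = 100 - 29 - 48
Step 4: silt = 23%

23


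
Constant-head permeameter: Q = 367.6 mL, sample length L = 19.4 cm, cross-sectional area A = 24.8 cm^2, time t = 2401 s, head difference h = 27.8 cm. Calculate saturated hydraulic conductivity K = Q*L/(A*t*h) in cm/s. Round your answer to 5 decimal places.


Step 1: K = Q * L / (A * t * h)
Step 2: Numerator = 367.6 * 19.4 = 7131.44
Step 3: Denominator = 24.8 * 2401 * 27.8 = 1655345.44
Step 4: K = 7131.44 / 1655345.44 = 0.00431 cm/s

0.00431


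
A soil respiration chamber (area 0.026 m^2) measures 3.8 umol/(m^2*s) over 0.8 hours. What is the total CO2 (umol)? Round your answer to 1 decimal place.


Step 1: Convert time to seconds: 0.8 hr * 3600 = 2880.0 s
Step 2: Total = flux * area * time_s
Step 3: Total = 3.8 * 0.026 * 2880.0
Step 4: Total = 284.5 umol

284.5


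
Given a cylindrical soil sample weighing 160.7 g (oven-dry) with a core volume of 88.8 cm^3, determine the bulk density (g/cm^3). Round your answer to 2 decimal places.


Step 1: Identify the formula: BD = dry mass / volume
Step 2: Substitute values: BD = 160.7 / 88.8
Step 3: BD = 1.81 g/cm^3

1.81


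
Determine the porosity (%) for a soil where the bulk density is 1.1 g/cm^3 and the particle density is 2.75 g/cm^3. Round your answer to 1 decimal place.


Step 1: Formula: n = 100 * (1 - BD / PD)
Step 2: n = 100 * (1 - 1.1 / 2.75)
Step 3: n = 100 * (1 - 0.4)
Step 4: n = 60.0%

60.0


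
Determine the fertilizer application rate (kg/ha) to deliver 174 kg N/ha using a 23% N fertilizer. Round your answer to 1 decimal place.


Step 1: Fertilizer rate = target N / (N content / 100)
Step 2: Rate = 174 / (23 / 100)
Step 3: Rate = 174 / 0.23
Step 4: Rate = 756.5 kg/ha

756.5


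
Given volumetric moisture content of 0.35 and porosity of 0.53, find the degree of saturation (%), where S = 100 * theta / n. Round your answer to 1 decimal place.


Step 1: S = 100 * theta_v / n
Step 2: S = 100 * 0.35 / 0.53
Step 3: S = 66.0%

66.0


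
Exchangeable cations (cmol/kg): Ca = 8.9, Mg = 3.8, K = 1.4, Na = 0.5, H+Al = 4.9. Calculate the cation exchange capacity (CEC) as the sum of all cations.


Step 1: CEC = Ca + Mg + K + Na + (H+Al)
Step 2: CEC = 8.9 + 3.8 + 1.4 + 0.5 + 4.9
Step 3: CEC = 19.5 cmol/kg

19.5


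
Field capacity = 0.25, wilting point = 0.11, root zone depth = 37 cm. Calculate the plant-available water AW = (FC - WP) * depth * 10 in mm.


Step 1: Available water = (FC - WP) * depth * 10
Step 2: AW = (0.25 - 0.11) * 37 * 10
Step 3: AW = 0.14 * 37 * 10
Step 4: AW = 51.8 mm

51.8


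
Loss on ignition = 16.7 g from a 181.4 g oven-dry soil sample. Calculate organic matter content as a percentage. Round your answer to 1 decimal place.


Step 1: OM% = 100 * LOI / sample mass
Step 2: OM = 100 * 16.7 / 181.4
Step 3: OM = 9.2%

9.2


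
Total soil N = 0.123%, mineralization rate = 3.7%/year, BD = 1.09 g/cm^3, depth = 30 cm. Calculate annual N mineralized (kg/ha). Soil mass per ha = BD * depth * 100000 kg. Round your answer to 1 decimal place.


Step 1: Soil mass per ha = BD * depth * 100000 = 1.09 * 30 * 100000 = 3270000 kg
Step 2: Total N pool = soil mass * N%/100 = 3270000 * 0.123/100 = 4022.1 kg/ha
Step 3: N mineralized = N pool * rate%/100 = 4022.1 * 3.7/100 = 148.8 kg/ha/yr

148.8


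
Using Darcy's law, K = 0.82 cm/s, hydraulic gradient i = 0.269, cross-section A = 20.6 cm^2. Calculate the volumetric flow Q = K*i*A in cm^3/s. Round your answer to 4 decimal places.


Step 1: Apply Darcy's law: Q = K * i * A
Step 2: Q = 0.82 * 0.269 * 20.6
Step 3: Q = 4.5439 cm^3/s

4.5439


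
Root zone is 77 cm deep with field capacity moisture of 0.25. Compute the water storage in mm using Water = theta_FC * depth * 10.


Step 1: Water (mm) = theta_FC * depth (cm) * 10
Step 2: Water = 0.25 * 77 * 10
Step 3: Water = 192.5 mm

192.5


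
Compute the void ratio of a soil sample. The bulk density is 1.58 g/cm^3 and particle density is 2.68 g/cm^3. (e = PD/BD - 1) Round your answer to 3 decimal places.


Step 1: e = PD / BD - 1
Step 2: e = 2.68 / 1.58 - 1
Step 3: e = 1.6962 - 1
Step 4: e = 0.696

0.696


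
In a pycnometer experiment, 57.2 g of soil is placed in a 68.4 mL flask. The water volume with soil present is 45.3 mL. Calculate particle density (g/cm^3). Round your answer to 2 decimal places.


Step 1: Volume of solids = flask volume - water volume with soil
Step 2: V_solids = 68.4 - 45.3 = 23.1 mL
Step 3: Particle density = mass / V_solids = 57.2 / 23.1 = 2.48 g/cm^3

2.48


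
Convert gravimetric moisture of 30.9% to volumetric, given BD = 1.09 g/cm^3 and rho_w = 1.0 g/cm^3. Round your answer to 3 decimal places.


Step 1: theta = (w / 100) * BD / rho_w
Step 2: theta = (30.9 / 100) * 1.09 / 1.0
Step 3: theta = 0.309 * 1.09
Step 4: theta = 0.337

0.337


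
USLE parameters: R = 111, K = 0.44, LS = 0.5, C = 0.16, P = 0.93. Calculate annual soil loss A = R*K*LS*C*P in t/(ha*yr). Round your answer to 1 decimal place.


Step 1: A = R * K * LS * C * P
Step 2: R * K = 111 * 0.44 = 48.84
Step 3: (R*K) * LS = 48.84 * 0.5 = 24.42
Step 4: * C * P = 24.42 * 0.16 * 0.93 = 3.6
Step 5: A = 3.6 t/(ha*yr)

3.6


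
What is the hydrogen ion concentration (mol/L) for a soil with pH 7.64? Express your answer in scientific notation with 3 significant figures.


Step 1: [H+] = 10^(-pH)
Step 2: [H+] = 10^(-7.64)
Step 3: [H+] = 2.29e-08 mol/L

2.29e-08


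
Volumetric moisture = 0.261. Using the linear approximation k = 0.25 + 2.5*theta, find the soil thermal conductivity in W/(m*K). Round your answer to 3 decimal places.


Step 1: k = 0.25 + 2.5 * theta
Step 2: k = 0.25 + 2.5 * 0.261
Step 3: k = 0.25 + 0.653
Step 4: k = 0.903 W/(m*K)

0.903


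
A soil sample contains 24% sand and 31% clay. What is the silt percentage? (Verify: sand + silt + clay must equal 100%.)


Step 1: sand + silt + clay = 100%
Step 2: silt = 100 - sand - clay
Step 3: silt = 100 - 24 - 31
Step 4: silt = 45%

45


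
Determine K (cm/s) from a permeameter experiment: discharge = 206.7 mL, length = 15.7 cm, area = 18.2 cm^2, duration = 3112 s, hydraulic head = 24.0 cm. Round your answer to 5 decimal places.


Step 1: K = Q * L / (A * t * h)
Step 2: Numerator = 206.7 * 15.7 = 3245.19
Step 3: Denominator = 18.2 * 3112 * 24.0 = 1359321.6
Step 4: K = 3245.19 / 1359321.6 = 0.00239 cm/s

0.00239


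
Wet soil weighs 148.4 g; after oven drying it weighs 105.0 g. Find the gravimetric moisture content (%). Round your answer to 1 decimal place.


Step 1: Water mass = wet - dry = 148.4 - 105.0 = 43.4 g
Step 2: w = 100 * water mass / dry mass
Step 3: w = 100 * 43.4 / 105.0 = 41.3%

41.3


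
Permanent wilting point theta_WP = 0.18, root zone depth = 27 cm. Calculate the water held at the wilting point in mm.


Step 1: Water (mm) = theta_WP * depth * 10
Step 2: Water = 0.18 * 27 * 10
Step 3: Water = 48.6 mm

48.6


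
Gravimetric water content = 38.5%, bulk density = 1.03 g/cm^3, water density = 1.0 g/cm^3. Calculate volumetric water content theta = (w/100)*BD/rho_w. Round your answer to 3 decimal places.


Step 1: theta = (w / 100) * BD / rho_w
Step 2: theta = (38.5 / 100) * 1.03 / 1.0
Step 3: theta = 0.385 * 1.03
Step 4: theta = 0.397

0.397


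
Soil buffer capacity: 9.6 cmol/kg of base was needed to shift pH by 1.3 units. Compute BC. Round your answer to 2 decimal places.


Step 1: BC = change in base / change in pH
Step 2: BC = 9.6 / 1.3
Step 3: BC = 7.38 cmol/(kg*pH unit)

7.38


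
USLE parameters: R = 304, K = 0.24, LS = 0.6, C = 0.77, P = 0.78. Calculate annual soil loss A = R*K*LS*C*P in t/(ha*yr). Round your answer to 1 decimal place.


Step 1: A = R * K * LS * C * P
Step 2: R * K = 304 * 0.24 = 72.96
Step 3: (R*K) * LS = 72.96 * 0.6 = 43.776
Step 4: * C * P = 43.776 * 0.77 * 0.78 = 26.3
Step 5: A = 26.3 t/(ha*yr)

26.3


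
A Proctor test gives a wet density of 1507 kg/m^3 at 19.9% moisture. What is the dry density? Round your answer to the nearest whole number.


Step 1: Dry density = wet density / (1 + w/100)
Step 2: Dry density = 1507 / (1 + 19.9/100)
Step 3: Dry density = 1507 / 1.199
Step 4: Dry density = 1257 kg/m^3

1257


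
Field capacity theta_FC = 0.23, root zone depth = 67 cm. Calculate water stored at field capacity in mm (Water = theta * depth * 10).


Step 1: Water (mm) = theta_FC * depth (cm) * 10
Step 2: Water = 0.23 * 67 * 10
Step 3: Water = 154.1 mm

154.1


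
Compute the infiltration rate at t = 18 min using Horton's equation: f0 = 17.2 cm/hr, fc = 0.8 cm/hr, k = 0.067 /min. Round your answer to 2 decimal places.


Step 1: f = fc + (f0 - fc) * exp(-k * t)
Step 2: exp(-0.067 * 18) = 0.299392
Step 3: f = 0.8 + (17.2 - 0.8) * 0.299392
Step 4: f = 0.8 + 16.4 * 0.299392
Step 5: f = 5.71 cm/hr

5.71


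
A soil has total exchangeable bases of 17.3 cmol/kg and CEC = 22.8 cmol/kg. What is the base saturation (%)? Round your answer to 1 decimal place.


Step 1: BS = 100 * (sum of bases) / CEC
Step 2: BS = 100 * 17.3 / 22.8
Step 3: BS = 75.9%

75.9


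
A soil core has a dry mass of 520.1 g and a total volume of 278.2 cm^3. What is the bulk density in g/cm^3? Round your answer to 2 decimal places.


Step 1: Identify the formula: BD = dry mass / volume
Step 2: Substitute values: BD = 520.1 / 278.2
Step 3: BD = 1.87 g/cm^3

1.87


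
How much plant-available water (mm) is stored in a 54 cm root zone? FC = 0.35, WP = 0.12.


Step 1: Available water = (FC - WP) * depth * 10
Step 2: AW = (0.35 - 0.12) * 54 * 10
Step 3: AW = 0.23 * 54 * 10
Step 4: AW = 124.2 mm

124.2


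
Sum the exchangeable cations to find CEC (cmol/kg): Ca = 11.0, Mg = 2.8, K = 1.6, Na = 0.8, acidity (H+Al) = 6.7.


Step 1: CEC = Ca + Mg + K + Na + (H+Al)
Step 2: CEC = 11.0 + 2.8 + 1.6 + 0.8 + 6.7
Step 3: CEC = 22.9 cmol/kg

22.9


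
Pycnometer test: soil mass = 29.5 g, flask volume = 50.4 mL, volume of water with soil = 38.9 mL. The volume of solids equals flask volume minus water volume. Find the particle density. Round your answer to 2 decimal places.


Step 1: Volume of solids = flask volume - water volume with soil
Step 2: V_solids = 50.4 - 38.9 = 11.5 mL
Step 3: Particle density = mass / V_solids = 29.5 / 11.5 = 2.57 g/cm^3

2.57


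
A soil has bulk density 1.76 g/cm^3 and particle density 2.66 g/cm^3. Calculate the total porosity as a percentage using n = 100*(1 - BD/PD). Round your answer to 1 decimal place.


Step 1: Formula: n = 100 * (1 - BD / PD)
Step 2: n = 100 * (1 - 1.76 / 2.66)
Step 3: n = 100 * (1 - 0.66165)
Step 4: n = 33.8%

33.8


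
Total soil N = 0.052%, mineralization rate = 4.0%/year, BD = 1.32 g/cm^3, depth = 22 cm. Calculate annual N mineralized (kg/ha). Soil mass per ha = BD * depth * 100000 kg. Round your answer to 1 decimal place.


Step 1: Soil mass per ha = BD * depth * 100000 = 1.32 * 22 * 100000 = 2904000 kg
Step 2: Total N pool = soil mass * N%/100 = 2904000 * 0.052/100 = 1510.08 kg/ha
Step 3: N mineralized = N pool * rate%/100 = 1510.08 * 4.0/100 = 60.4 kg/ha/yr

60.4


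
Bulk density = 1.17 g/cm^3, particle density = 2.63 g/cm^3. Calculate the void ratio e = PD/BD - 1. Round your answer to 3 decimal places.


Step 1: e = PD / BD - 1
Step 2: e = 2.63 / 1.17 - 1
Step 3: e = 2.24786 - 1
Step 4: e = 1.248

1.248


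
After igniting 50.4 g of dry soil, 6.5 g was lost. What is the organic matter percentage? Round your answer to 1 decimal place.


Step 1: OM% = 100 * LOI / sample mass
Step 2: OM = 100 * 6.5 / 50.4
Step 3: OM = 12.9%

12.9


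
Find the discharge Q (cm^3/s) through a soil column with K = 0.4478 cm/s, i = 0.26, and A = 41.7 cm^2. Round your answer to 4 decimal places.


Step 1: Apply Darcy's law: Q = K * i * A
Step 2: Q = 0.4478 * 0.26 * 41.7
Step 3: Q = 4.855 cm^3/s

4.855


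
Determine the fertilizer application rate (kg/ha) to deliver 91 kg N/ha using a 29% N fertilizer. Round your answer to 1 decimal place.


Step 1: Fertilizer rate = target N / (N content / 100)
Step 2: Rate = 91 / (29 / 100)
Step 3: Rate = 91 / 0.29
Step 4: Rate = 313.8 kg/ha

313.8


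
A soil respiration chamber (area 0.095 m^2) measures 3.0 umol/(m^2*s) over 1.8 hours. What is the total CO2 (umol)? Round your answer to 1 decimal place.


Step 1: Convert time to seconds: 1.8 hr * 3600 = 6480.0 s
Step 2: Total = flux * area * time_s
Step 3: Total = 3.0 * 0.095 * 6480.0
Step 4: Total = 1846.8 umol

1846.8


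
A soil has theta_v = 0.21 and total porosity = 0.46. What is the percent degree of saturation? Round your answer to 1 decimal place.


Step 1: S = 100 * theta_v / n
Step 2: S = 100 * 0.21 / 0.46
Step 3: S = 45.7%

45.7


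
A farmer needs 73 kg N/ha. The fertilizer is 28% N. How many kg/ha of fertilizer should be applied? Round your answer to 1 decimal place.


Step 1: Fertilizer rate = target N / (N content / 100)
Step 2: Rate = 73 / (28 / 100)
Step 3: Rate = 73 / 0.28
Step 4: Rate = 260.7 kg/ha

260.7


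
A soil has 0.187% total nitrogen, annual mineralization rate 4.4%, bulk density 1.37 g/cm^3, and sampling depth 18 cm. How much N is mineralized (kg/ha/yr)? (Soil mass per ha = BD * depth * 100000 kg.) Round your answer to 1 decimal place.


Step 1: Soil mass per ha = BD * depth * 100000 = 1.37 * 18 * 100000 = 2466000 kg
Step 2: Total N pool = soil mass * N%/100 = 2466000 * 0.187/100 = 4611.42 kg/ha
Step 3: N mineralized = N pool * rate%/100 = 4611.42 * 4.4/100 = 202.9 kg/ha/yr

202.9


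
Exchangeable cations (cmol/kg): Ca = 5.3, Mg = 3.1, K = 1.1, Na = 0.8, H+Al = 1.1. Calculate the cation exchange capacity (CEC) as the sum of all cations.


Step 1: CEC = Ca + Mg + K + Na + (H+Al)
Step 2: CEC = 5.3 + 3.1 + 1.1 + 0.8 + 1.1
Step 3: CEC = 11.4 cmol/kg

11.4


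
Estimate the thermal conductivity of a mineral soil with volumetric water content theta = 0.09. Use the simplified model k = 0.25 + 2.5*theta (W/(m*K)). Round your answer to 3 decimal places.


Step 1: k = 0.25 + 2.5 * theta
Step 2: k = 0.25 + 2.5 * 0.09
Step 3: k = 0.25 + 0.225
Step 4: k = 0.475 W/(m*K)

0.475


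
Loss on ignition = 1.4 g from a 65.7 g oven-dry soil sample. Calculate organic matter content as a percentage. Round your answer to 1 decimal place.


Step 1: OM% = 100 * LOI / sample mass
Step 2: OM = 100 * 1.4 / 65.7
Step 3: OM = 2.1%

2.1


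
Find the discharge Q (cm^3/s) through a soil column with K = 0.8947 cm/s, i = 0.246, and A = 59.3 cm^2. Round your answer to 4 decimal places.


Step 1: Apply Darcy's law: Q = K * i * A
Step 2: Q = 0.8947 * 0.246 * 59.3
Step 3: Q = 13.0517 cm^3/s

13.0517


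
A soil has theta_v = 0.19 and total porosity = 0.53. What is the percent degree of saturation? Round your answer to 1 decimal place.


Step 1: S = 100 * theta_v / n
Step 2: S = 100 * 0.19 / 0.53
Step 3: S = 35.8%

35.8


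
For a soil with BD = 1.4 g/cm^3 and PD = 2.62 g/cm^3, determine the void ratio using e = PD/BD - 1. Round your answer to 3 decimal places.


Step 1: e = PD / BD - 1
Step 2: e = 2.62 / 1.4 - 1
Step 3: e = 1.87143 - 1
Step 4: e = 0.871

0.871


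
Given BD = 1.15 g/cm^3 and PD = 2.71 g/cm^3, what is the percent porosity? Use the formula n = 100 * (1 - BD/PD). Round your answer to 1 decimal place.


Step 1: Formula: n = 100 * (1 - BD / PD)
Step 2: n = 100 * (1 - 1.15 / 2.71)
Step 3: n = 100 * (1 - 0.42435)
Step 4: n = 57.6%

57.6


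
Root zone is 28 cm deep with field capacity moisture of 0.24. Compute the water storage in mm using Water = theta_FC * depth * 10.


Step 1: Water (mm) = theta_FC * depth (cm) * 10
Step 2: Water = 0.24 * 28 * 10
Step 3: Water = 67.2 mm

67.2


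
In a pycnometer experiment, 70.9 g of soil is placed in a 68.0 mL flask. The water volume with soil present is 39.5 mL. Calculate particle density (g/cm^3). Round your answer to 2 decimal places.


Step 1: Volume of solids = flask volume - water volume with soil
Step 2: V_solids = 68.0 - 39.5 = 28.5 mL
Step 3: Particle density = mass / V_solids = 70.9 / 28.5 = 2.49 g/cm^3

2.49


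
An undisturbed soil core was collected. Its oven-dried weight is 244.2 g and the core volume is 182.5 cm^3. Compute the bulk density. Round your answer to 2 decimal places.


Step 1: Identify the formula: BD = dry mass / volume
Step 2: Substitute values: BD = 244.2 / 182.5
Step 3: BD = 1.34 g/cm^3

1.34


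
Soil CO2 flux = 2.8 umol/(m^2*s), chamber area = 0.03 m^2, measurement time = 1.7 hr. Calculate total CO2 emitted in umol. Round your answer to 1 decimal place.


Step 1: Convert time to seconds: 1.7 hr * 3600 = 6120.0 s
Step 2: Total = flux * area * time_s
Step 3: Total = 2.8 * 0.03 * 6120.0
Step 4: Total = 514.1 umol

514.1


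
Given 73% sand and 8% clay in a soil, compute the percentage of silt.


Step 1: sand + silt + clay = 100%
Step 2: silt = 100 - sand - clay
Step 3: silt = 100 - 73 - 8
Step 4: silt = 19%

19


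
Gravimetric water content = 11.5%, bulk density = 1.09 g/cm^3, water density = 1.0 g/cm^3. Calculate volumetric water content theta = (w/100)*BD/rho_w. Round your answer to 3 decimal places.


Step 1: theta = (w / 100) * BD / rho_w
Step 2: theta = (11.5 / 100) * 1.09 / 1.0
Step 3: theta = 0.115 * 1.09
Step 4: theta = 0.125

0.125


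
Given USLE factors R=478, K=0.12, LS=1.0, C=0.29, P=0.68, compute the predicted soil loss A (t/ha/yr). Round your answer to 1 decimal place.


Step 1: A = R * K * LS * C * P
Step 2: R * K = 478 * 0.12 = 57.36
Step 3: (R*K) * LS = 57.36 * 1.0 = 57.36
Step 4: * C * P = 57.36 * 0.29 * 0.68 = 11.3
Step 5: A = 11.3 t/(ha*yr)

11.3


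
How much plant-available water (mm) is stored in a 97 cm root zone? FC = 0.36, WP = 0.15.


Step 1: Available water = (FC - WP) * depth * 10
Step 2: AW = (0.36 - 0.15) * 97 * 10
Step 3: AW = 0.21 * 97 * 10
Step 4: AW = 203.7 mm

203.7


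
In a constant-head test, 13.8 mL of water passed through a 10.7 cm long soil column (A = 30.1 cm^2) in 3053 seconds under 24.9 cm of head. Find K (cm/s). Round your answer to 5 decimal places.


Step 1: K = Q * L / (A * t * h)
Step 2: Numerator = 13.8 * 10.7 = 147.66
Step 3: Denominator = 30.1 * 3053 * 24.9 = 2288192.97
Step 4: K = 147.66 / 2288192.97 = 0.00006 cm/s

0.00006


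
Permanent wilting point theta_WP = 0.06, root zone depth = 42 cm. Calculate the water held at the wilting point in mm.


Step 1: Water (mm) = theta_WP * depth * 10
Step 2: Water = 0.06 * 42 * 10
Step 3: Water = 25.2 mm

25.2


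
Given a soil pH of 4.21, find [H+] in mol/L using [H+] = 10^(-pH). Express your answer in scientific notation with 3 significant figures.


Step 1: [H+] = 10^(-pH)
Step 2: [H+] = 10^(-4.21)
Step 3: [H+] = 6.17e-05 mol/L

6.17e-05


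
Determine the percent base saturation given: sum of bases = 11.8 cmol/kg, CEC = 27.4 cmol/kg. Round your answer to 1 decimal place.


Step 1: BS = 100 * (sum of bases) / CEC
Step 2: BS = 100 * 11.8 / 27.4
Step 3: BS = 43.1%

43.1


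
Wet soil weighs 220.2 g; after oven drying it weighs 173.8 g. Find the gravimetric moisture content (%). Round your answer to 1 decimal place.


Step 1: Water mass = wet - dry = 220.2 - 173.8 = 46.4 g
Step 2: w = 100 * water mass / dry mass
Step 3: w = 100 * 46.4 / 173.8 = 26.7%

26.7


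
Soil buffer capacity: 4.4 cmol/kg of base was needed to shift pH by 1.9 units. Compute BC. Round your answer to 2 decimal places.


Step 1: BC = change in base / change in pH
Step 2: BC = 4.4 / 1.9
Step 3: BC = 2.32 cmol/(kg*pH unit)

2.32


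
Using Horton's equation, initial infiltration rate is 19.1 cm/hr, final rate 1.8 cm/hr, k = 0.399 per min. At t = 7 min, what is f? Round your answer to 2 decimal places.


Step 1: f = fc + (f0 - fc) * exp(-k * t)
Step 2: exp(-0.399 * 7) = 0.061237
Step 3: f = 1.8 + (19.1 - 1.8) * 0.061237
Step 4: f = 1.8 + 17.3 * 0.061237
Step 5: f = 2.86 cm/hr

2.86


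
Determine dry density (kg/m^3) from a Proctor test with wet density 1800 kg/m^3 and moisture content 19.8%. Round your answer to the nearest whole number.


Step 1: Dry density = wet density / (1 + w/100)
Step 2: Dry density = 1800 / (1 + 19.8/100)
Step 3: Dry density = 1800 / 1.198
Step 4: Dry density = 1503 kg/m^3

1503


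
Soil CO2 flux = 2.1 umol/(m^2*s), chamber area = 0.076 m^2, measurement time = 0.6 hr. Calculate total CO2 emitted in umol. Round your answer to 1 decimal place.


Step 1: Convert time to seconds: 0.6 hr * 3600 = 2160.0 s
Step 2: Total = flux * area * time_s
Step 3: Total = 2.1 * 0.076 * 2160.0
Step 4: Total = 344.7 umol

344.7


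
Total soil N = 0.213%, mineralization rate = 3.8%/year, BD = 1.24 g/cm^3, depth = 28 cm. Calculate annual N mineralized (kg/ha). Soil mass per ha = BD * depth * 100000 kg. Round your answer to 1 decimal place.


Step 1: Soil mass per ha = BD * depth * 100000 = 1.24 * 28 * 100000 = 3472000 kg
Step 2: Total N pool = soil mass * N%/100 = 3472000 * 0.213/100 = 7395.36 kg/ha
Step 3: N mineralized = N pool * rate%/100 = 7395.36 * 3.8/100 = 281.0 kg/ha/yr

281.0


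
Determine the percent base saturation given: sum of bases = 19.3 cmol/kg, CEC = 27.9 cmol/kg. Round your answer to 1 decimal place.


Step 1: BS = 100 * (sum of bases) / CEC
Step 2: BS = 100 * 19.3 / 27.9
Step 3: BS = 69.2%

69.2


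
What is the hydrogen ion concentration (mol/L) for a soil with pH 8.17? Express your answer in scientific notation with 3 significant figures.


Step 1: [H+] = 10^(-pH)
Step 2: [H+] = 10^(-8.17)
Step 3: [H+] = 6.76e-09 mol/L

6.76e-09


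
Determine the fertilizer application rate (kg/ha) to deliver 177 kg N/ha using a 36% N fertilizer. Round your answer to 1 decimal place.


Step 1: Fertilizer rate = target N / (N content / 100)
Step 2: Rate = 177 / (36 / 100)
Step 3: Rate = 177 / 0.36
Step 4: Rate = 491.7 kg/ha

491.7


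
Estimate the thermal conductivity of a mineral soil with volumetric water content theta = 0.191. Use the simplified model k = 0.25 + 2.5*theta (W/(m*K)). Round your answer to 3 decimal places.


Step 1: k = 0.25 + 2.5 * theta
Step 2: k = 0.25 + 2.5 * 0.191
Step 3: k = 0.25 + 0.478
Step 4: k = 0.728 W/(m*K)

0.728


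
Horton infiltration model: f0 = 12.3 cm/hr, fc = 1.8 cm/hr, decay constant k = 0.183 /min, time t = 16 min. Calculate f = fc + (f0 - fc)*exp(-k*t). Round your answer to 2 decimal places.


Step 1: f = fc + (f0 - fc) * exp(-k * t)
Step 2: exp(-0.183 * 16) = 0.053504
Step 3: f = 1.8 + (12.3 - 1.8) * 0.053504
Step 4: f = 1.8 + 10.5 * 0.053504
Step 5: f = 2.36 cm/hr

2.36


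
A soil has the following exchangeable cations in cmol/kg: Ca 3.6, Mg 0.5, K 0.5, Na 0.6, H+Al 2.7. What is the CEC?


Step 1: CEC = Ca + Mg + K + Na + (H+Al)
Step 2: CEC = 3.6 + 0.5 + 0.5 + 0.6 + 2.7
Step 3: CEC = 7.9 cmol/kg

7.9


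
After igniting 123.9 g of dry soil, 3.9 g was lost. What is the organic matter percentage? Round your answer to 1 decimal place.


Step 1: OM% = 100 * LOI / sample mass
Step 2: OM = 100 * 3.9 / 123.9
Step 3: OM = 3.1%

3.1


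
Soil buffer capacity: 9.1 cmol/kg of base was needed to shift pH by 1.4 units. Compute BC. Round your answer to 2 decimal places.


Step 1: BC = change in base / change in pH
Step 2: BC = 9.1 / 1.4
Step 3: BC = 6.5 cmol/(kg*pH unit)

6.5


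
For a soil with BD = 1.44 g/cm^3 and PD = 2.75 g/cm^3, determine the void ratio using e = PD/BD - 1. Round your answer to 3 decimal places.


Step 1: e = PD / BD - 1
Step 2: e = 2.75 / 1.44 - 1
Step 3: e = 1.90972 - 1
Step 4: e = 0.91

0.91


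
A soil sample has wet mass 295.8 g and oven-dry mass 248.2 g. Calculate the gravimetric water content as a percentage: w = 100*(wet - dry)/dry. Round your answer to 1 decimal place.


Step 1: Water mass = wet - dry = 295.8 - 248.2 = 47.6 g
Step 2: w = 100 * water mass / dry mass
Step 3: w = 100 * 47.6 / 248.2 = 19.2%

19.2


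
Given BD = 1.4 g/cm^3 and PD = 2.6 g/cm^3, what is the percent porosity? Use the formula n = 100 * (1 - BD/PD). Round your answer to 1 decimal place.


Step 1: Formula: n = 100 * (1 - BD / PD)
Step 2: n = 100 * (1 - 1.4 / 2.6)
Step 3: n = 100 * (1 - 0.53846)
Step 4: n = 46.2%

46.2


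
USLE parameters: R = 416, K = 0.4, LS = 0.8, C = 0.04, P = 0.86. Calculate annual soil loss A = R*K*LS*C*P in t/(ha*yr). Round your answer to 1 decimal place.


Step 1: A = R * K * LS * C * P
Step 2: R * K = 416 * 0.4 = 166.4
Step 3: (R*K) * LS = 166.4 * 0.8 = 133.12
Step 4: * C * P = 133.12 * 0.04 * 0.86 = 4.6
Step 5: A = 4.6 t/(ha*yr)

4.6


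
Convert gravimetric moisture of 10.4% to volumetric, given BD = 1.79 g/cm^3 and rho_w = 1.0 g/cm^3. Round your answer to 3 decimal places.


Step 1: theta = (w / 100) * BD / rho_w
Step 2: theta = (10.4 / 100) * 1.79 / 1.0
Step 3: theta = 0.104 * 1.79
Step 4: theta = 0.186

0.186


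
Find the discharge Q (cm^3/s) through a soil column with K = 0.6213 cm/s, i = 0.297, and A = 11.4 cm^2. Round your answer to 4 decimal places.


Step 1: Apply Darcy's law: Q = K * i * A
Step 2: Q = 0.6213 * 0.297 * 11.4
Step 3: Q = 2.1036 cm^3/s

2.1036


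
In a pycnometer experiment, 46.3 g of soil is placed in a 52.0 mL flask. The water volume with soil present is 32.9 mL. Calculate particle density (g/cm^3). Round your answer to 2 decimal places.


Step 1: Volume of solids = flask volume - water volume with soil
Step 2: V_solids = 52.0 - 32.9 = 19.1 mL
Step 3: Particle density = mass / V_solids = 46.3 / 19.1 = 2.42 g/cm^3

2.42


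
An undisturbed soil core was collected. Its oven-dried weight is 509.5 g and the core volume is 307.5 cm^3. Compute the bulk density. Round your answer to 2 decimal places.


Step 1: Identify the formula: BD = dry mass / volume
Step 2: Substitute values: BD = 509.5 / 307.5
Step 3: BD = 1.66 g/cm^3

1.66


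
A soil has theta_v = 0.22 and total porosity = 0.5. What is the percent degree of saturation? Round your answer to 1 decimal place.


Step 1: S = 100 * theta_v / n
Step 2: S = 100 * 0.22 / 0.5
Step 3: S = 44.0%

44.0


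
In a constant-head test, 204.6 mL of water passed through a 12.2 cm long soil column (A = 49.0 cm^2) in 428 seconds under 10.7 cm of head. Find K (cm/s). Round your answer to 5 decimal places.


Step 1: K = Q * L / (A * t * h)
Step 2: Numerator = 204.6 * 12.2 = 2496.12
Step 3: Denominator = 49.0 * 428 * 10.7 = 224400.4
Step 4: K = 2496.12 / 224400.4 = 0.01112 cm/s

0.01112


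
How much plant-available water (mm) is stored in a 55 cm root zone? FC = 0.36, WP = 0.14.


Step 1: Available water = (FC - WP) * depth * 10
Step 2: AW = (0.36 - 0.14) * 55 * 10
Step 3: AW = 0.22 * 55 * 10
Step 4: AW = 121.0 mm

121.0


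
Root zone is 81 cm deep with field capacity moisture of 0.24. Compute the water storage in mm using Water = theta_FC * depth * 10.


Step 1: Water (mm) = theta_FC * depth (cm) * 10
Step 2: Water = 0.24 * 81 * 10
Step 3: Water = 194.4 mm

194.4


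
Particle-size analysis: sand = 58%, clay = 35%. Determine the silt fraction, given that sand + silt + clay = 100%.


Step 1: sand + silt + clay = 100%
Step 2: silt = 100 - sand - clay
Step 3: silt = 100 - 58 - 35
Step 4: silt = 7%

7


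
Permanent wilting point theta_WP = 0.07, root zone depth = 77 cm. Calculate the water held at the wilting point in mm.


Step 1: Water (mm) = theta_WP * depth * 10
Step 2: Water = 0.07 * 77 * 10
Step 3: Water = 53.9 mm

53.9


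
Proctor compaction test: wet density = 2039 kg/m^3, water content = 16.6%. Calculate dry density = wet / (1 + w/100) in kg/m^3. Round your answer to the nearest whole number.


Step 1: Dry density = wet density / (1 + w/100)
Step 2: Dry density = 2039 / (1 + 16.6/100)
Step 3: Dry density = 2039 / 1.166
Step 4: Dry density = 1749 kg/m^3

1749


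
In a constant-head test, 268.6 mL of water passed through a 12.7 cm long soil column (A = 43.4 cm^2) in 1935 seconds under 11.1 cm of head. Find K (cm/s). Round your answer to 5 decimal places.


Step 1: K = Q * L / (A * t * h)
Step 2: Numerator = 268.6 * 12.7 = 3411.22
Step 3: Denominator = 43.4 * 1935 * 11.1 = 932166.9
Step 4: K = 3411.22 / 932166.9 = 0.00366 cm/s

0.00366


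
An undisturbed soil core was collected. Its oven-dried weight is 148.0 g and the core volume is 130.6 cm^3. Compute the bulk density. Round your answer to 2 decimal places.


Step 1: Identify the formula: BD = dry mass / volume
Step 2: Substitute values: BD = 148.0 / 130.6
Step 3: BD = 1.13 g/cm^3

1.13


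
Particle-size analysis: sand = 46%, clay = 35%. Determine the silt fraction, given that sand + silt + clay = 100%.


Step 1: sand + silt + clay = 100%
Step 2: silt = 100 - sand - clay
Step 3: silt = 100 - 46 - 35
Step 4: silt = 19%

19


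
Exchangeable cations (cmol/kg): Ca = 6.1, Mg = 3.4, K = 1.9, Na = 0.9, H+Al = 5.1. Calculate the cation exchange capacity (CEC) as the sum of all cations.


Step 1: CEC = Ca + Mg + K + Na + (H+Al)
Step 2: CEC = 6.1 + 3.4 + 1.9 + 0.9 + 5.1
Step 3: CEC = 17.4 cmol/kg

17.4


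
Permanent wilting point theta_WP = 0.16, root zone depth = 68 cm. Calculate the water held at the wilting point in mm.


Step 1: Water (mm) = theta_WP * depth * 10
Step 2: Water = 0.16 * 68 * 10
Step 3: Water = 108.8 mm

108.8


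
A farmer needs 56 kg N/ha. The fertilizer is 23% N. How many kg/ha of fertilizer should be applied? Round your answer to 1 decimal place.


Step 1: Fertilizer rate = target N / (N content / 100)
Step 2: Rate = 56 / (23 / 100)
Step 3: Rate = 56 / 0.23
Step 4: Rate = 243.5 kg/ha

243.5


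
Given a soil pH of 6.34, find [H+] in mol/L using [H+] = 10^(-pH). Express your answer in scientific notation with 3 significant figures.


Step 1: [H+] = 10^(-pH)
Step 2: [H+] = 10^(-6.34)
Step 3: [H+] = 4.57e-07 mol/L

4.57e-07


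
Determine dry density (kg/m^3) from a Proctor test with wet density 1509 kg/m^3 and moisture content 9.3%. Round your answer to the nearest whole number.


Step 1: Dry density = wet density / (1 + w/100)
Step 2: Dry density = 1509 / (1 + 9.3/100)
Step 3: Dry density = 1509 / 1.093
Step 4: Dry density = 1381 kg/m^3

1381


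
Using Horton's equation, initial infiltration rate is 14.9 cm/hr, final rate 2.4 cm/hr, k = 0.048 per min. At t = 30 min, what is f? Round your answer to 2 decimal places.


Step 1: f = fc + (f0 - fc) * exp(-k * t)
Step 2: exp(-0.048 * 30) = 0.236928
Step 3: f = 2.4 + (14.9 - 2.4) * 0.236928
Step 4: f = 2.4 + 12.5 * 0.236928
Step 5: f = 5.36 cm/hr

5.36


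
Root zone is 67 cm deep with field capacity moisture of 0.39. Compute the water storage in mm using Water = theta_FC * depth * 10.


Step 1: Water (mm) = theta_FC * depth (cm) * 10
Step 2: Water = 0.39 * 67 * 10
Step 3: Water = 261.3 mm

261.3


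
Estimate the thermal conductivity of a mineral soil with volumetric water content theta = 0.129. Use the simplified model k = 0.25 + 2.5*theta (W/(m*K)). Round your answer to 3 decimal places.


Step 1: k = 0.25 + 2.5 * theta
Step 2: k = 0.25 + 2.5 * 0.129
Step 3: k = 0.25 + 0.323
Step 4: k = 0.573 W/(m*K)

0.573


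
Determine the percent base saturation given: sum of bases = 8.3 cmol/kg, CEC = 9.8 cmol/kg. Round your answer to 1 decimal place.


Step 1: BS = 100 * (sum of bases) / CEC
Step 2: BS = 100 * 8.3 / 9.8
Step 3: BS = 84.7%

84.7


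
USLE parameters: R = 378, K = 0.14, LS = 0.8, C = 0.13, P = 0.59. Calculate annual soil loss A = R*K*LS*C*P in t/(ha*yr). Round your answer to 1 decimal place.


Step 1: A = R * K * LS * C * P
Step 2: R * K = 378 * 0.14 = 52.92
Step 3: (R*K) * LS = 52.92 * 0.8 = 42.336
Step 4: * C * P = 42.336 * 0.13 * 0.59 = 3.2
Step 5: A = 3.2 t/(ha*yr)

3.2


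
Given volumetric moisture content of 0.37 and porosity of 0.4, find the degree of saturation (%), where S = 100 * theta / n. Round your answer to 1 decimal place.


Step 1: S = 100 * theta_v / n
Step 2: S = 100 * 0.37 / 0.4
Step 3: S = 92.5%

92.5


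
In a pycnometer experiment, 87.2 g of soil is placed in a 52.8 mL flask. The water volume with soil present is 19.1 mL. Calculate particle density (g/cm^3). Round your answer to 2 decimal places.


Step 1: Volume of solids = flask volume - water volume with soil
Step 2: V_solids = 52.8 - 19.1 = 33.7 mL
Step 3: Particle density = mass / V_solids = 87.2 / 33.7 = 2.59 g/cm^3

2.59


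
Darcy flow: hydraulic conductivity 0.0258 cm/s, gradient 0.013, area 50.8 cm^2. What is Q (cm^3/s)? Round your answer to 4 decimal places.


Step 1: Apply Darcy's law: Q = K * i * A
Step 2: Q = 0.0258 * 0.013 * 50.8
Step 3: Q = 0.017 cm^3/s

0.017


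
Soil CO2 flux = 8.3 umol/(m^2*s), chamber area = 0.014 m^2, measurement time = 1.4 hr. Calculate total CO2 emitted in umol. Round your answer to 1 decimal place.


Step 1: Convert time to seconds: 1.4 hr * 3600 = 5040.0 s
Step 2: Total = flux * area * time_s
Step 3: Total = 8.3 * 0.014 * 5040.0
Step 4: Total = 585.6 umol

585.6


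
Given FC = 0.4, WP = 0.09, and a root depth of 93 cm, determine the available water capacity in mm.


Step 1: Available water = (FC - WP) * depth * 10
Step 2: AW = (0.4 - 0.09) * 93 * 10
Step 3: AW = 0.31 * 93 * 10
Step 4: AW = 288.3 mm

288.3


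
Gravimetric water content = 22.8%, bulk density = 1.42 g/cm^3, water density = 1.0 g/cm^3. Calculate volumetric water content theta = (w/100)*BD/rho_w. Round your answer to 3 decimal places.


Step 1: theta = (w / 100) * BD / rho_w
Step 2: theta = (22.8 / 100) * 1.42 / 1.0
Step 3: theta = 0.228 * 1.42
Step 4: theta = 0.324

0.324


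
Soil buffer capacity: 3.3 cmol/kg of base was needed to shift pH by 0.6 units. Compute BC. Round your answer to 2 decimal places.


Step 1: BC = change in base / change in pH
Step 2: BC = 3.3 / 0.6
Step 3: BC = 5.5 cmol/(kg*pH unit)

5.5


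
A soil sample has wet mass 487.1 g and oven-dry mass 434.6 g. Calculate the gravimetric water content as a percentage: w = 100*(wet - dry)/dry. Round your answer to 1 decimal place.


Step 1: Water mass = wet - dry = 487.1 - 434.6 = 52.5 g
Step 2: w = 100 * water mass / dry mass
Step 3: w = 100 * 52.5 / 434.6 = 12.1%

12.1


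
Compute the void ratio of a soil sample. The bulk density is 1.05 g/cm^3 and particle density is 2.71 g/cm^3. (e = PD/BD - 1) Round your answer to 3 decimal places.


Step 1: e = PD / BD - 1
Step 2: e = 2.71 / 1.05 - 1
Step 3: e = 2.58095 - 1
Step 4: e = 1.581

1.581


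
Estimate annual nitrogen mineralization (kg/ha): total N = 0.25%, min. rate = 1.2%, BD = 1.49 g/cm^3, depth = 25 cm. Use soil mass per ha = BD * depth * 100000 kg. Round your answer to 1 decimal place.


Step 1: Soil mass per ha = BD * depth * 100000 = 1.49 * 25 * 100000 = 3725000 kg
Step 2: Total N pool = soil mass * N%/100 = 3725000 * 0.25/100 = 9312.5 kg/ha
Step 3: N mineralized = N pool * rate%/100 = 9312.5 * 1.2/100 = 111.8 kg/ha/yr

111.8


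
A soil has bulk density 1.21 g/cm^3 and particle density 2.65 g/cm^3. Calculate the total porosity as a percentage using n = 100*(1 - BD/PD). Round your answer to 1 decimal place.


Step 1: Formula: n = 100 * (1 - BD / PD)
Step 2: n = 100 * (1 - 1.21 / 2.65)
Step 3: n = 100 * (1 - 0.4566)
Step 4: n = 54.3%

54.3


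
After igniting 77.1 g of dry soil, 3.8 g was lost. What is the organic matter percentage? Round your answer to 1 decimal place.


Step 1: OM% = 100 * LOI / sample mass
Step 2: OM = 100 * 3.8 / 77.1
Step 3: OM = 4.9%

4.9


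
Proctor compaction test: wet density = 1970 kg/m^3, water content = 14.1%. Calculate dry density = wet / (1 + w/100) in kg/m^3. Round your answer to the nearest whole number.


Step 1: Dry density = wet density / (1 + w/100)
Step 2: Dry density = 1970 / (1 + 14.1/100)
Step 3: Dry density = 1970 / 1.141
Step 4: Dry density = 1727 kg/m^3

1727


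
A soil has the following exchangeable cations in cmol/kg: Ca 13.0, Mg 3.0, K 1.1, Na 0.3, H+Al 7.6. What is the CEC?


Step 1: CEC = Ca + Mg + K + Na + (H+Al)
Step 2: CEC = 13.0 + 3.0 + 1.1 + 0.3 + 7.6
Step 3: CEC = 25.0 cmol/kg

25.0


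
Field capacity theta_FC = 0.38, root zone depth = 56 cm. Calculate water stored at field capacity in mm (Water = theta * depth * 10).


Step 1: Water (mm) = theta_FC * depth (cm) * 10
Step 2: Water = 0.38 * 56 * 10
Step 3: Water = 212.8 mm

212.8


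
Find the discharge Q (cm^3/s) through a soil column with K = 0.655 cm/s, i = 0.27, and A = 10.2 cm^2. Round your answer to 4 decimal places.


Step 1: Apply Darcy's law: Q = K * i * A
Step 2: Q = 0.655 * 0.27 * 10.2
Step 3: Q = 1.8039 cm^3/s

1.8039


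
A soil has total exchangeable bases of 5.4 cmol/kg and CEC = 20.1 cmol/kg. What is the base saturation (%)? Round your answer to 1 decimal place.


Step 1: BS = 100 * (sum of bases) / CEC
Step 2: BS = 100 * 5.4 / 20.1
Step 3: BS = 26.9%

26.9


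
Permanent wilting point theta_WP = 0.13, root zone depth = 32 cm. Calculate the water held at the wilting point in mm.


Step 1: Water (mm) = theta_WP * depth * 10
Step 2: Water = 0.13 * 32 * 10
Step 3: Water = 41.6 mm

41.6


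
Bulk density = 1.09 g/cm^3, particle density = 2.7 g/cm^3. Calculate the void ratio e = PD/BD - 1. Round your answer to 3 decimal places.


Step 1: e = PD / BD - 1
Step 2: e = 2.7 / 1.09 - 1
Step 3: e = 2.47706 - 1
Step 4: e = 1.477

1.477


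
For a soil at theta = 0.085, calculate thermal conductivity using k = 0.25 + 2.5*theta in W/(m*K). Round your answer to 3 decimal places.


Step 1: k = 0.25 + 2.5 * theta
Step 2: k = 0.25 + 2.5 * 0.085
Step 3: k = 0.25 + 0.213
Step 4: k = 0.463 W/(m*K)

0.463
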